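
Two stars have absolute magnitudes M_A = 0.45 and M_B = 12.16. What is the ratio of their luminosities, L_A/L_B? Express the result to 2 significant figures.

ΔM = M_A − M_B = -11.71
L_A/L_B = 10^(−0.4 ΔM) = 10^4.684 = 48310

L_A/L_B ≈ 48000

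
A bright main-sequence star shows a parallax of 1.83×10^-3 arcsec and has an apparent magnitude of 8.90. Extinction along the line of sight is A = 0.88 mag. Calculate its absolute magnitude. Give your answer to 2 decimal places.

M ≈ -0.67

d = 1/p = 1/1.83×10^-3″ = 546.4 pc
5 log₁₀(d/10 pc) = 5 log₁₀(546.4) − 5 = 8.688
M = m − 5 log₁₀(d/10) − A = 8.90 − 8.688 − 0.88 = -0.668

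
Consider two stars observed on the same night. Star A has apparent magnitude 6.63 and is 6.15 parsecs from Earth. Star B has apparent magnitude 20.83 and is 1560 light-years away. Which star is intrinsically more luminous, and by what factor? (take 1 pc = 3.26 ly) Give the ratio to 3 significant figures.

Star A is more luminous, by a factor of 79.1.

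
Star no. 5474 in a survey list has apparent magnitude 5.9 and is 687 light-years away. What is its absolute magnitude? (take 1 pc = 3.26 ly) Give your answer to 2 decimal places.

d = 687 ly / 3.26 = 210.7 pc
5 log₁₀(d/10 pc) = 5 log₁₀(210.7) − 5 = 6.619
M = m − 5 log₁₀(d/10) = 5.9 − 6.619 = -0.719

M ≈ -0.72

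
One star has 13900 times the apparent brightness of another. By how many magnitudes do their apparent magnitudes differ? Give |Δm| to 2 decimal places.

|Δm| ≈ 10.36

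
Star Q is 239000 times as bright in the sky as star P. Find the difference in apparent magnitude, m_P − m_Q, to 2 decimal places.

m_P − m_Q ≈ 13.45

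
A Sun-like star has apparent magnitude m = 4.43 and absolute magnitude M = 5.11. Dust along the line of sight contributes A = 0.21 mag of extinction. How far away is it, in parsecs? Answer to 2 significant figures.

d ≈ 6.6 pc

m − M = 5 log₁₀(d/10 pc) + A  ⇒  4.43 − (5.11) − 0.21 = 5 log₁₀(d/10)
-0.890 = 5 log₁₀(d/10)
log₁₀ d = (m − M − A)/5 + 1 = 0.8220
d = 10^0.8220 = 6.637 pc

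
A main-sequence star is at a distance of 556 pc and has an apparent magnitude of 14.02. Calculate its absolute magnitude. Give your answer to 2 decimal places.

5 log₁₀(d/10 pc) = 5 log₁₀(556.0) − 5 = 8.725
M = m − 5 log₁₀(d/10) = 14.02 − 8.725 = 5.295

M ≈ 5.29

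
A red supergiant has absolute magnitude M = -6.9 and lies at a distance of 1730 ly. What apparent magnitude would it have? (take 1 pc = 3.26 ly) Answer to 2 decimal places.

m ≈ 1.72

d = 1730 ly / 3.26 = 530.7 pc
m = M + 5 log₁₀ d − 5 = -6.9 + 5·2.7248 − 5 = 1.724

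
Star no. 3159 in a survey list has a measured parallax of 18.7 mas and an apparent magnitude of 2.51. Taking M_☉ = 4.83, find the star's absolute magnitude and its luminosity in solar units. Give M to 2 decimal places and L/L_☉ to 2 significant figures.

M ≈ -1.13; L/L_☉ ≈ 240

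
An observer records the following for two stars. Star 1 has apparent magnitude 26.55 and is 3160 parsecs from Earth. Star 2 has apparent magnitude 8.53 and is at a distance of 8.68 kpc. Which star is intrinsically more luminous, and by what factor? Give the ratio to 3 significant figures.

Star 1: M = m − 5 log₁₀ d + 5 = 26.55 − 5·3.4997 + 5 = 14.052
Star 2: d = 8.68 kpc = 8680 pc
Star 2: M = m − 5 log₁₀ d + 5 = 8.53 − 5·3.9385 + 5 = -6.163
ΔM = M_1 − M_2 = 14.052 − (-6.163) = 20.214; smaller M is more luminous → Star 2.
L ratio = 10^(0.4 |ΔM|) = 10^8.086 = 1.218×10^8

Star 2 is more luminous, by a factor of 1.22×10^8.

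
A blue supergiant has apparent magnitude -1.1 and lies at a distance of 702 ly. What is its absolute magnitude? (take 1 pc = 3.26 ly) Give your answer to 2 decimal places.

d = 702 ly / 3.26 = 215.3 pc
5 log₁₀(d/10 pc) = 5 log₁₀(215.3) − 5 = 6.666
M = m − 5 log₁₀(d/10) = -1.1 − 6.666 = -7.766

M ≈ -7.77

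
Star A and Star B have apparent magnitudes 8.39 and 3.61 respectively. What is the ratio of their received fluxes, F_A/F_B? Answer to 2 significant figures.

F_A/F_B ≈ 0.012

Magnitude difference = 4.78
Flux ratio = 10^(−0.4 Δm) = 10^(−0.4 × 4.78) = 10^-1.912 = 0.01225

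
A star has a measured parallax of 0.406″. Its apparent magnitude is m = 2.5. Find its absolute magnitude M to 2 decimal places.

d = 1/p = 1/0.406″ = 2.463 pc
5 log₁₀(d/10 pc) = 5 log₁₀(2.463) − 5 = -3.043
M = m − 5 log₁₀(d/10) = 2.5 + 3.043 = 5.543

M ≈ 5.54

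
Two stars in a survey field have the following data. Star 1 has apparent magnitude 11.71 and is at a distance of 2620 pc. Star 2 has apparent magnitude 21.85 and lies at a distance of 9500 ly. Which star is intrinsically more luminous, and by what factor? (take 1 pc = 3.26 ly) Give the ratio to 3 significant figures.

Star 1 is more luminous, by a factor of 9200.

Star 1: M = m − 5 log₁₀ d + 5 = 11.71 − 5·3.4183 + 5 = -0.382
Star 2: d = 9500 ly / 3.26 = 2914 pc
Star 2: M = m − 5 log₁₀ d + 5 = 21.85 − 5·3.4645 + 5 = 9.527
ΔM = M_1 − M_2 = -0.382 − (9.527) = -9.909; smaller M is more luminous → Star 1.
L ratio = 10^(0.4 |ΔM|) = 10^3.964 = 9196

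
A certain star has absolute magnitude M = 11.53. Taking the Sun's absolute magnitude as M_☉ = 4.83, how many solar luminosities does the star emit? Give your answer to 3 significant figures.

M − M_☉ = 11.53 − 4.83 = 6.700
L/L_☉ = 10^(−0.4 (M − M_☉)) = 10^-2.680 = 2.089×10^-3

L/L_☉ ≈ 2.09×10^-3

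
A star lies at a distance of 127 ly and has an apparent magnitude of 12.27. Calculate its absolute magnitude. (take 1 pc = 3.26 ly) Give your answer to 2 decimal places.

M ≈ 9.32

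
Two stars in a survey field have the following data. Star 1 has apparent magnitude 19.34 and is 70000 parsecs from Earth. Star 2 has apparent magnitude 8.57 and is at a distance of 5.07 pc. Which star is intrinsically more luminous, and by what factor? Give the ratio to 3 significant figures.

Star 1: M = m − 5 log₁₀ d + 5 = 19.34 − 5·4.8451 + 5 = 0.115
Star 2: M = m − 5 log₁₀ d + 5 = 8.57 − 5·0.7050 + 5 = 10.045
ΔM = M_1 − M_2 = 0.115 − (10.045) = -9.930; smaller M is more luminous → Star 1.
L ratio = 10^(0.4 |ΔM|) = 10^3.972 = 9380

Star 1 is more luminous, by a factor of 9380.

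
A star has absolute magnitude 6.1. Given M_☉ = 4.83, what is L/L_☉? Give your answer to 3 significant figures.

L/L_☉ ≈ 0.310

M − M_☉ = 6.1 − 4.83 = 1.270
L/L_☉ = 10^(−0.4 (M − M_☉)) = 10^-0.508 = 0.3105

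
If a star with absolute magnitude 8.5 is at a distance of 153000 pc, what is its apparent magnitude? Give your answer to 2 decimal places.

m ≈ 29.42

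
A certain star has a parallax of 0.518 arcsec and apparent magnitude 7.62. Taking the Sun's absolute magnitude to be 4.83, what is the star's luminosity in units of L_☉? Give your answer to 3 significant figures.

L/L_☉ ≈ 2.85×10^-3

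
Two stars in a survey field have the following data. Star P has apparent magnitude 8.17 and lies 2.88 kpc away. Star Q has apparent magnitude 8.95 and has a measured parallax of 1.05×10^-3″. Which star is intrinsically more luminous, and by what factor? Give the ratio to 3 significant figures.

Star P: d = 2.88 kpc = 2880 pc
Star P: M = m − 5 log₁₀ d + 5 = 8.17 − 5·3.4594 + 5 = -4.127
Star Q: d = 1/p = 1/1.05×10^-3″ = 952.4 pc
Star Q: M = m − 5 log₁₀ d + 5 = 8.95 − 5·2.9788 + 5 = -0.944
ΔM = M_P − M_Q = -4.127 − (-0.944) = -3.183; smaller M is more luminous → Star P.
L ratio = 10^(0.4 |ΔM|) = 10^1.273 = 18.76

Star P is more luminous, by a factor of 18.8.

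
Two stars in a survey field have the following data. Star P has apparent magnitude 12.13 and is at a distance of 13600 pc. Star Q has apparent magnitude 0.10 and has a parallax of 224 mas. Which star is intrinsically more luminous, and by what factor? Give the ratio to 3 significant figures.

Star P: M = m − 5 log₁₀ d + 5 = 12.13 − 5·4.1335 + 5 = -3.538
Star Q: p = 224 mas = 0.224″ → d = 1/p = 4.464 pc
Star Q: M = m − 5 log₁₀ d + 5 = 0.10 − 5·0.6498 + 5 = 1.851
ΔM = M_P − M_Q = -3.538 − (1.851) = -5.389; smaller M is more luminous → Star P.
L ratio = 10^(0.4 |ΔM|) = 10^2.156 = 143.1

Star P is more luminous, by a factor of 143.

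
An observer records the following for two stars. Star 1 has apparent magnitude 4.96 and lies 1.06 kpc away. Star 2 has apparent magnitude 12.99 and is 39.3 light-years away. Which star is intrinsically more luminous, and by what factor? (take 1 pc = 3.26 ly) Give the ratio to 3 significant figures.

Star 1 is more luminous, by a factor of 1.26×10^7.

Star 1: d = 1.06 kpc = 1060 pc
Star 1: M = m − 5 log₁₀ d + 5 = 4.96 − 5·3.0253 + 5 = -5.167
Star 2: d = 39.3 ly / 3.26 = 12.06 pc
Star 2: M = m − 5 log₁₀ d + 5 = 12.99 − 5·1.0812 + 5 = 12.584
ΔM = M_1 − M_2 = -5.167 − (12.584) = -17.751; smaller M is more luminous → Star 1.
L ratio = 10^(0.4 |ΔM|) = 10^7.100 = 1.260×10^7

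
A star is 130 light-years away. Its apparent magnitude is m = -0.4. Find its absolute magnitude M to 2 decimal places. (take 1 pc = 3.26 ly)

M ≈ -3.40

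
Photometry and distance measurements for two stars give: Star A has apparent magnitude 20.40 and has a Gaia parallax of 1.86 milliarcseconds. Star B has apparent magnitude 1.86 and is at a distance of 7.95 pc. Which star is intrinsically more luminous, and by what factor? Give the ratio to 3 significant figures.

Star B is more luminous, by a factor of 5700.

Star A: p = 1.86 mas = 1.86×10^-3″ → d = 1/p = 537.6 pc
Star A: M = m − 5 log₁₀ d + 5 = 20.40 − 5·2.7305 + 5 = 11.748
Star B: M = m − 5 log₁₀ d + 5 = 1.86 − 5·0.9004 + 5 = 2.358
ΔM = M_A − M_B = 11.748 − (2.358) = 9.389; smaller M is more luminous → Star B.
L ratio = 10^(0.4 |ΔM|) = 10^3.756 = 5698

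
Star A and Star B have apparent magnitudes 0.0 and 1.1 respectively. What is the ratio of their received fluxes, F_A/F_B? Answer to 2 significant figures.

F_A/F_B ≈ 2.8

Δm = 0.0 − (1.1) = -1.1
Flux ratio = 10^(−0.4 Δm) = 10^(−0.4 × -1.1) = 10^0.440 = 2.754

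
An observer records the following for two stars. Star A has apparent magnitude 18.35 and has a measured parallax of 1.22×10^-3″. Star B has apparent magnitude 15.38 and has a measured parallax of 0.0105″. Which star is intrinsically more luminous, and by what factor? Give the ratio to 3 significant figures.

Star A: d = 1/p = 1/1.22×10^-3″ = 819.7 pc
Star A: M = m − 5 log₁₀ d + 5 = 18.35 − 5·2.9136 + 5 = 8.782
Star B: d = 1/p = 1/0.0105″ = 95.24 pc
Star B: M = m − 5 log₁₀ d + 5 = 15.38 − 5·1.9788 + 5 = 10.486
ΔM = M_A − M_B = 8.782 − (10.486) = -1.704; smaller M is more luminous → Star A.
L ratio = 10^(0.4 |ΔM|) = 10^0.682 = 4.805

Star A is more luminous, by a factor of 4.80.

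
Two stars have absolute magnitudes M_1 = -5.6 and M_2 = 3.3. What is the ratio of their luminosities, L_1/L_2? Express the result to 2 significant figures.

L_1/L_2 ≈ 3600

ΔM = M_1 − M_2 = -8.9
L_1/L_2 = 10^(−0.4 ΔM) = 10^3.560 = 3631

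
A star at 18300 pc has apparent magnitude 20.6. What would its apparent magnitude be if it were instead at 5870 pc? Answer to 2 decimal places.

m ≈ 18.13

Flux ∝ 1/d², so Δm = 5 log₁₀(d₂/d₁) = 5 log₁₀(5870/18300) = -2.469
m₂ = m₁ + Δm = 20.6 + (-2.469) = 18.131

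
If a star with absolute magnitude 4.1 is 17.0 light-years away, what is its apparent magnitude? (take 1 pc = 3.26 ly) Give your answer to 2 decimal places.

m ≈ 2.69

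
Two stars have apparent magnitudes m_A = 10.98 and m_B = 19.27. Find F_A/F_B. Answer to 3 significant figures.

F_A/F_B ≈ 2070

Magnitude difference = -8.29
Flux ratio = 10^(−0.4 Δm) = 10^(−0.4 × -8.29) = 10^3.316 = 2070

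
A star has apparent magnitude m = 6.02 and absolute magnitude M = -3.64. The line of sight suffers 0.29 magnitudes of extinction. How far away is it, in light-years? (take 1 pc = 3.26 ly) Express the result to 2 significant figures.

d ≈ 2400 ly

m − M = 5 log₁₀(d/10 pc) + A  ⇒  6.02 − (-3.64) − 0.29 = 5 log₁₀(d/10)
9.370 = 5 log₁₀(d/10)
log₁₀ d = (m − M − A)/5 + 1 = 2.8740
d = 10^2.8740 = 748.2 pc
= 2439 ly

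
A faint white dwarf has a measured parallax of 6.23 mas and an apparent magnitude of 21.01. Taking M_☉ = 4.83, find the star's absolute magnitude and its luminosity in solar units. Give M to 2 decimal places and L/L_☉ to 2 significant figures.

d = 1/p = 1000/6.23 mas = 160.5 pc
M = m − 5 log₁₀ d + 5 = 21.01 − 5·2.2055 + 5 = 14.982
M − M_☉ = 14.982 − 4.83 = 10.152
L/L_☉ = 10^(−0.4 × 10.152) = 8.690×10^-5

M ≈ 14.98; L/L_☉ ≈ 8.7×10^-5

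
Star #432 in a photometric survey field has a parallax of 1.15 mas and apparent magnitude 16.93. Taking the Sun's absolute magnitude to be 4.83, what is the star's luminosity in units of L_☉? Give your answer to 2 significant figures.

d = 1/p = 1000/1.15 mas = 869.6 pc
M = m − 5 log₁₀ d + 5 = 16.93 − 5·2.9393 + 5 = 7.233
M − M_☉ = 7.233 − 4.83 = 2.403
L/L_☉ = 10^(−0.4 × 2.403) = 0.1093

L/L_☉ ≈ 0.11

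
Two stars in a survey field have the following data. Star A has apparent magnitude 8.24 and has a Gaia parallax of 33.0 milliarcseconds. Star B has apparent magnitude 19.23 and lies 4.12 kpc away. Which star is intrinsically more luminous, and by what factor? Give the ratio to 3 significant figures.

Star A is more luminous, by a factor of 1.35.

Star A: p = 33.0 mas = 0.0330″ → d = 1/p = 30.30 pc
Star A: M = m − 5 log₁₀ d + 5 = 8.24 − 5·1.4815 + 5 = 5.833
Star B: d = 4.12 kpc = 4120 pc
Star B: M = m − 5 log₁₀ d + 5 = 19.23 − 5·3.6149 + 5 = 6.156
ΔM = M_A − M_B = 5.833 − (6.156) = -0.323; smaller M is more luminous → Star A.
L ratio = 10^(0.4 |ΔM|) = 10^0.129 = 1.346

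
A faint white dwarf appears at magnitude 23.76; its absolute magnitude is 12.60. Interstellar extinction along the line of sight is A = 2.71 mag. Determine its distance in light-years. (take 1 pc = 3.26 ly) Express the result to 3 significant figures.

d ≈ 1600 ly

m − M = 5 log₁₀(d/10 pc) + A  ⇒  23.76 − (12.60) − 2.71 = 5 log₁₀(d/10)
8.450 = 5 log₁₀(d/10)
log₁₀ d = (m − M − A)/5 + 1 = 2.6900
d = 10^2.6900 = 489.8 pc
= 1597 ly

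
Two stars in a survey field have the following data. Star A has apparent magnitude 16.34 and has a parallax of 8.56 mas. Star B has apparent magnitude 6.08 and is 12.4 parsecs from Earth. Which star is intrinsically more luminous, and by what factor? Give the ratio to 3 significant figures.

Star B is more luminous, by a factor of 143.

Star A: p = 8.56 mas = 8.56×10^-3″ → d = 1/p = 116.8 pc
Star A: M = m − 5 log₁₀ d + 5 = 16.34 − 5·2.0675 + 5 = 11.002
Star B: M = m − 5 log₁₀ d + 5 = 6.08 − 5·1.0934 + 5 = 5.613
ΔM = M_A − M_B = 11.002 − (5.613) = 5.389; smaller M is more luminous → Star B.
L ratio = 10^(0.4 |ΔM|) = 10^2.156 = 143.1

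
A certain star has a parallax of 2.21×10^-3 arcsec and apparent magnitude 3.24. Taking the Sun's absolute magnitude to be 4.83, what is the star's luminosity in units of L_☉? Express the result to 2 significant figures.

L/L_☉ ≈ 8900

d = 1/p = 1/2.21×10^-3″ = 452.5 pc
M = m − 5 log₁₀ d + 5 = 3.24 − 5·2.6556 + 5 = -5.038
M − M_☉ = -5.038 − 4.83 = -9.868
L/L_☉ = 10^(−0.4 × -9.868) = 8856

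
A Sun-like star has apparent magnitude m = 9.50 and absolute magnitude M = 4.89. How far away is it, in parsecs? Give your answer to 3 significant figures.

Distance modulus: m − M = 9.50 − (4.89) = 4.610
m − M = 5 log₁₀ d − 5
log₁₀ d = (m − M)/5 + 1 = 1.9220
d = 10^1.9220 = 83.56 pc

d ≈ 83.6 pc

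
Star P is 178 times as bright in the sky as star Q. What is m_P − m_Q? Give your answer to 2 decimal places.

Pogson: Δm = −2.5 log₁₀(ratio) = −2.5 log₁₀(178) = −2.5 × 2.2504 = -5.626
Star P is brighter, so it has the smaller magnitude: the difference is negative.

m_P − m_Q ≈ -5.63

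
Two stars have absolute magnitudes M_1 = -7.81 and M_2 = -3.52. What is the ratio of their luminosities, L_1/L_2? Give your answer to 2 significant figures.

L_1/L_2 ≈ 52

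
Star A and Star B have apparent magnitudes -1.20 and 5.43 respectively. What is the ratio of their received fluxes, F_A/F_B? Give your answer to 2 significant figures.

Magnitude difference = -6.63
Flux ratio = 10^(−0.4 Δm) = 10^(−0.4 × -6.63) = 10^2.652 = 448.7

F_A/F_B ≈ 450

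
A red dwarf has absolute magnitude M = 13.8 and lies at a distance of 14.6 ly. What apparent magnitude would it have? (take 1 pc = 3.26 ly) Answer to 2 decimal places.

d = 14.6 ly / 3.26 = 4.479 pc
m = M + 5 log₁₀ d − 5 = 13.8 + 5·0.6511 − 5 = 12.056

m ≈ 12.06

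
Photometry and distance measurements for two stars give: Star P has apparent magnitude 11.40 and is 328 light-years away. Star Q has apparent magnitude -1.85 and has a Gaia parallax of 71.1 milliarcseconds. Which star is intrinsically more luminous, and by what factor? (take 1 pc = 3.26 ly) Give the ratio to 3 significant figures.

Star Q is more luminous, by a factor of 3900.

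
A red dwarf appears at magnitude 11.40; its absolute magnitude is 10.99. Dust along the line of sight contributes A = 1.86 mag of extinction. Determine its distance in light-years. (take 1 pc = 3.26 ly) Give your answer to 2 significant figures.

d ≈ 17 ly

m − M = 5 log₁₀(d/10 pc) + A  ⇒  11.40 − (10.99) − 1.86 = 5 log₁₀(d/10)
-1.450 = 5 log₁₀(d/10)
log₁₀ d = (m − M − A)/5 + 1 = 0.7100
d = 10^0.7100 = 5.129 pc
= 16.72 ly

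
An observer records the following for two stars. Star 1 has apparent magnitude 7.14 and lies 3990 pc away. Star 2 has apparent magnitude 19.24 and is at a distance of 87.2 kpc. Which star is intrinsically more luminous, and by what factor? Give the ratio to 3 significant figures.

Star 1 is more luminous, by a factor of 145.

Star 1: M = m − 5 log₁₀ d + 5 = 7.14 − 5·3.6010 + 5 = -5.865
Star 2: d = 87.2 kpc = 87200 pc
Star 2: M = m − 5 log₁₀ d + 5 = 19.24 − 5·4.9405 + 5 = -0.463
ΔM = M_1 − M_2 = -5.865 − (-0.463) = -5.402; smaller M is more luminous → Star 1.
L ratio = 10^(0.4 |ΔM|) = 10^2.161 = 144.8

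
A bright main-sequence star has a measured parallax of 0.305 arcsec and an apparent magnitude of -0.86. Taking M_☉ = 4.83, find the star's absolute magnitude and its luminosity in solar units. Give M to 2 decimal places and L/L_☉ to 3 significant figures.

M ≈ 1.56; L/L_☉ ≈ 20.3

d = 1/p = 1/0.305″ = 3.279 pc
M = m − 5 log₁₀ d + 5 = -0.86 − 5·0.5157 + 5 = 1.561
M − M_☉ = 1.561 − 4.83 = -3.269
L/L_☉ = 10^(−0.4 × -3.269) = 20.30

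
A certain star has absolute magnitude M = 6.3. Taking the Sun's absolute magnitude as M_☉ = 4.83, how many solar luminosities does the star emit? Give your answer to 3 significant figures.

M − M_☉ = 6.3 − 4.83 = 1.470
L/L_☉ = 10^(−0.4 (M − M_☉)) = 10^-0.588 = 0.2582

L/L_☉ ≈ 0.258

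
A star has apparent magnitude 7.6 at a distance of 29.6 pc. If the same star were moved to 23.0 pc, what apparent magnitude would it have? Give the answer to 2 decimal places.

m ≈ 7.05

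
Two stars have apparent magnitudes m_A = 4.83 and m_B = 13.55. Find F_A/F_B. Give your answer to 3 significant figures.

F_A/F_B ≈ 3080

Δm = 4.83 − (13.55) = -8.72
Flux ratio = 10^(−0.4 Δm) = 10^(−0.4 × -8.72) = 10^3.488 = 3076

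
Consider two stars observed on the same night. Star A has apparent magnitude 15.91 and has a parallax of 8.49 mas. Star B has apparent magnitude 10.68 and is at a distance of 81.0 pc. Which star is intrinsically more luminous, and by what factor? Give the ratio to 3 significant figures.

Star A: p = 8.49 mas = 8.49×10^-3″ → d = 1/p = 117.8 pc
Star A: M = m − 5 log₁₀ d + 5 = 15.91 − 5·2.0711 + 5 = 10.555
Star B: M = m − 5 log₁₀ d + 5 = 10.68 − 5·1.9085 + 5 = 6.138
ΔM = M_A − M_B = 10.555 − (6.138) = 4.417; smaller M is more luminous → Star B.
L ratio = 10^(0.4 |ΔM|) = 10^1.767 = 58.45

Star B is more luminous, by a factor of 58.5.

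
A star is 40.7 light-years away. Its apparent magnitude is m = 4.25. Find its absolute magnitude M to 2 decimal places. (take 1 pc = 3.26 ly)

d = 40.7 ly / 3.26 = 12.48 pc
5 log₁₀(d/10 pc) = 5 log₁₀(12.48) − 5 = 0.482
M = m − 5 log₁₀(d/10) = 4.25 − 0.482 = 3.768

M ≈ 3.77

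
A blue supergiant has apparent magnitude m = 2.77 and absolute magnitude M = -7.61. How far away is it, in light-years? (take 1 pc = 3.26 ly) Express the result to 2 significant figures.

d ≈ 3900 ly

μ = m − M = 10.380
m − M = 5 log₁₀ d − 5
log₁₀ d = (m − M)/5 + 1 = 3.0760
d = 10^3.0760 = 1191 pc
= 3883 ly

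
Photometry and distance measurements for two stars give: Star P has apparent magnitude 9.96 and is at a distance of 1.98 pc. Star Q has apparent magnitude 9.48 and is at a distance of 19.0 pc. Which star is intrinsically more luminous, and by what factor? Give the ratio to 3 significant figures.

Star P: M = m − 5 log₁₀ d + 5 = 9.96 − 5·0.2967 + 5 = 13.477
Star Q: M = m − 5 log₁₀ d + 5 = 9.48 − 5·1.2788 + 5 = 8.086
ΔM = M_P − M_Q = 13.477 − (8.086) = 5.390; smaller M is more luminous → Star Q.
L ratio = 10^(0.4 |ΔM|) = 10^2.156 = 143.3

Star Q is more luminous, by a factor of 143.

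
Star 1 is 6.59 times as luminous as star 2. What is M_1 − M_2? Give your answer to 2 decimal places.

Pogson: ΔM = −2.5 log₁₀(ratio) = −2.5 log₁₀(6.59) = −2.5 × 0.8189 = -2.047
Star 1 is brighter, so it has the smaller magnitude: the difference is negative.

M_1 − M_2 ≈ -2.05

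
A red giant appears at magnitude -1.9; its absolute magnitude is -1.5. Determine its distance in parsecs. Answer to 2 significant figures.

d ≈ 8.3 pc

μ = m − M = -0.400
m − M = 5 log₁₀ d − 5
log₁₀ d = (m − M)/5 + 1 = 0.9200
d = 10^0.9200 = 8.318 pc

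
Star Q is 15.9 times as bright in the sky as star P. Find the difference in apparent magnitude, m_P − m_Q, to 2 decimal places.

Pogson: Δm = −2.5 log₁₀(ratio) = −2.5 log₁₀(15.9) = −2.5 × 1.2014 = -3.003
Star Q is brighter so has the smaller magnitude: m_P − m_Q is positive.

m_P − m_Q ≈ 3.00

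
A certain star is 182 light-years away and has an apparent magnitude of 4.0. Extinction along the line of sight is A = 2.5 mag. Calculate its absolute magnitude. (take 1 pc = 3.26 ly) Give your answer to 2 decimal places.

d = 182 ly / 3.26 = 55.83 pc
5 log₁₀(d/10 pc) = 5 log₁₀(55.83) − 5 = 3.734
M = m − 5 log₁₀(d/10) − A = 4.0 − 3.734 − 2.5 = -2.234

M ≈ -2.23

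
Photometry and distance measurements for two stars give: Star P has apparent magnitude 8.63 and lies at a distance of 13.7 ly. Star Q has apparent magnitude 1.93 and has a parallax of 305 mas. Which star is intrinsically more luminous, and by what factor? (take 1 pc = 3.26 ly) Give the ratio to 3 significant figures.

Star Q is more luminous, by a factor of 291.

Star P: d = 13.7 ly / 3.26 = 4.202 pc
Star P: M = m − 5 log₁₀ d + 5 = 8.63 − 5·0.6235 + 5 = 10.512
Star Q: p = 305 mas = 0.305″ → d = 1/p = 3.279 pc
Star Q: M = m − 5 log₁₀ d + 5 = 1.93 − 5·0.5157 + 5 = 4.351
ΔM = M_P − M_Q = 10.512 − (4.351) = 6.161; smaller M is more luminous → Star Q.
L ratio = 10^(0.4 |ΔM|) = 10^2.464 = 291.3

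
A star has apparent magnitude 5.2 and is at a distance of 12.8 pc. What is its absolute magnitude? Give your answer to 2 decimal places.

M ≈ 4.66

5 log₁₀(d/10 pc) = 5 log₁₀(12.80) − 5 = 0.536
M = m − 5 log₁₀(d/10) = 5.2 − 0.536 = 4.664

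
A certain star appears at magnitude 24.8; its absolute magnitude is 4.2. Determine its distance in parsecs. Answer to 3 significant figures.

d ≈ 132000 pc

Distance modulus: m − M = 24.8 − (4.2) = 20.600
m − M = 5 log₁₀ d − 5
log₁₀ d = (m − M)/5 + 1 = 5.1200
d = 10^5.1200 = 131800 pc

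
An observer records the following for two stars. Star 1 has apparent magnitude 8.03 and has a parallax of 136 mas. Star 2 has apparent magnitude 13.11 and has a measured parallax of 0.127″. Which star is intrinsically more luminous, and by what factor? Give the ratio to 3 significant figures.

Star 1 is more luminous, by a factor of 93.9.

Star 1: p = 136 mas = 0.136″ → d = 1/p = 7.353 pc
Star 1: M = m − 5 log₁₀ d + 5 = 8.03 − 5·0.8665 + 5 = 8.698
Star 2: d = 1/p = 1/0.127″ = 7.874 pc
Star 2: M = m − 5 log₁₀ d + 5 = 13.11 − 5·0.8962 + 5 = 13.629
ΔM = M_1 − M_2 = 8.698 − (13.629) = -4.931; smaller M is more luminous → Star 1.
L ratio = 10^(0.4 |ΔM|) = 10^1.973 = 93.87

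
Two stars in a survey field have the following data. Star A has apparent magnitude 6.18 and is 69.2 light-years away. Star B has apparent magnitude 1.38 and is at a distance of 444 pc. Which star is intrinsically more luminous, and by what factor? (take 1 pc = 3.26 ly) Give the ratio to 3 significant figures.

Star B is more luminous, by a factor of 36400.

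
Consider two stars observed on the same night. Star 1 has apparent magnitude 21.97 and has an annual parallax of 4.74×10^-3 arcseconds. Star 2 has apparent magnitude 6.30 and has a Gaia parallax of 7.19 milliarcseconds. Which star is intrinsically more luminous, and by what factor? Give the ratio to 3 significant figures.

Star 1: d = 1/p = 1/4.74×10^-3″ = 211.0 pc
Star 1: M = m − 5 log₁₀ d + 5 = 21.97 − 5·2.3242 + 5 = 15.349
Star 2: p = 7.19 mas = 7.19×10^-3″ → d = 1/p = 139.1 pc
Star 2: M = m − 5 log₁₀ d + 5 = 6.30 − 5·2.1433 + 5 = 0.584
ΔM = M_1 − M_2 = 15.349 − (0.584) = 14.765; smaller M is more luminous → Star 2.
L ratio = 10^(0.4 |ΔM|) = 10^5.906 = 805600

Star 2 is more luminous, by a factor of 806000.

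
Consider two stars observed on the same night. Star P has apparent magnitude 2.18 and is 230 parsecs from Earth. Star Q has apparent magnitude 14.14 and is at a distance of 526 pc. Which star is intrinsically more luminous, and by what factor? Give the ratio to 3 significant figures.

Star P: M = m − 5 log₁₀ d + 5 = 2.18 − 5·2.3617 + 5 = -4.629
Star Q: M = m − 5 log₁₀ d + 5 = 14.14 − 5·2.7210 + 5 = 5.535
ΔM = M_P − M_Q = -4.629 − (5.535) = -10.164; smaller M is more luminous → Star P.
L ratio = 10^(0.4 |ΔM|) = 10^4.065 = 11630

Star P is more luminous, by a factor of 11600.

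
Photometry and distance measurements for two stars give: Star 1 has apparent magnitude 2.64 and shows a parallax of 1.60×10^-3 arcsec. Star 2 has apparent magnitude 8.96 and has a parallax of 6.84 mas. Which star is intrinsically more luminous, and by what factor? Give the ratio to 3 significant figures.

Star 1 is more luminous, by a factor of 6160.

Star 1: d = 1/p = 1/1.60×10^-3″ = 625.0 pc
Star 1: M = m − 5 log₁₀ d + 5 = 2.64 − 5·2.7959 + 5 = -6.339
Star 2: p = 6.84 mas = 6.84×10^-3″ → d = 1/p = 146.2 pc
Star 2: M = m − 5 log₁₀ d + 5 = 8.96 − 5·2.1649 + 5 = 3.135
ΔM = M_1 − M_2 = -6.339 − (3.135) = -9.475; smaller M is more luminous → Star 1.
L ratio = 10^(0.4 |ΔM|) = 10^3.790 = 6164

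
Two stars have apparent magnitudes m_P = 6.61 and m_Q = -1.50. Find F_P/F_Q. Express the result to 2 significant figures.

Magnitude difference = 8.11
Flux ratio = 10^(−0.4 Δm) = 10^(−0.4 × 8.11) = 10^-3.244 = 5.702×10^-4

F_P/F_Q ≈ 5.7×10^-4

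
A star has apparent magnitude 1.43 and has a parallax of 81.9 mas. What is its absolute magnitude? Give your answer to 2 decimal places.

p = 81.9 mas = 0.0819″ → d = 1/p = 12.21 pc
5 log₁₀(d/10 pc) = 5 log₁₀(12.21) − 5 = 0.434
M = m − 5 log₁₀(d/10) = 1.43 − 0.434 = 0.996

M ≈ 1.00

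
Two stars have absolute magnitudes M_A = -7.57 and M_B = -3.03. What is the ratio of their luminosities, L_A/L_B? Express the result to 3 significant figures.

L_A/L_B ≈ 65.5

ΔM = M_A − M_B = -4.54
L_A/L_B = 10^(−0.4 ΔM) = 10^1.816 = 65.46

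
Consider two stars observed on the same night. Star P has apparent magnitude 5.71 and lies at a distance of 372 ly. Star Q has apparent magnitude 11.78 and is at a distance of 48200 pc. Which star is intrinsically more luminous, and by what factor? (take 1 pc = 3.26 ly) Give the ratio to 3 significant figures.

Star Q is more luminous, by a factor of 666.

Star P: d = 372 ly / 3.26 = 114.1 pc
Star P: M = m − 5 log₁₀ d + 5 = 5.71 − 5·2.0573 + 5 = 0.423
Star Q: M = m − 5 log₁₀ d + 5 = 11.78 − 5·4.6830 + 5 = -6.635
ΔM = M_P − M_Q = 0.423 − (-6.635) = 7.059; smaller M is more luminous → Star Q.
L ratio = 10^(0.4 |ΔM|) = 10^2.823 = 666.0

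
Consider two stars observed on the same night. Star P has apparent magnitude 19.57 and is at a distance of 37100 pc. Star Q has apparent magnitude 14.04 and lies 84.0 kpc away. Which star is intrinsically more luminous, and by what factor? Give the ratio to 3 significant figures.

Star Q is more luminous, by a factor of 835.

Star P: M = m − 5 log₁₀ d + 5 = 19.57 − 5·4.5694 + 5 = 1.723
Star Q: d = 84.0 kpc = 84000 pc
Star Q: M = m − 5 log₁₀ d + 5 = 14.04 − 5·4.9243 + 5 = -5.581
ΔM = M_P − M_Q = 1.723 − (-5.581) = 7.305; smaller M is more luminous → Star Q.
L ratio = 10^(0.4 |ΔM|) = 10^2.922 = 835.2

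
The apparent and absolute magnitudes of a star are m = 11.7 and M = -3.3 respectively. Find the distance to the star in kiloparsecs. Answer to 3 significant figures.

Distance modulus: m − M = 11.7 − (-3.3) = 15.000
m − M = 5 log₁₀ d − 5
log₁₀ d = (m − M)/5 + 1 = 4.0000
d = 10^4.0000 = 10000 pc
= 10.00 kpc

d ≈ 10.0 kpc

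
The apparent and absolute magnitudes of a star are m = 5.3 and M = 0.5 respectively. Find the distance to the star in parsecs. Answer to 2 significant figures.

d ≈ 91 pc

μ = m − M = 4.800
m − M = 5 log₁₀ d − 5
log₁₀ d = (m − M)/5 + 1 = 1.9600
d = 10^1.9600 = 91.20 pc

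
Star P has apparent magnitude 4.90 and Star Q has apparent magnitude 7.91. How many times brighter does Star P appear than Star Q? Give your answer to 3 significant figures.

16.0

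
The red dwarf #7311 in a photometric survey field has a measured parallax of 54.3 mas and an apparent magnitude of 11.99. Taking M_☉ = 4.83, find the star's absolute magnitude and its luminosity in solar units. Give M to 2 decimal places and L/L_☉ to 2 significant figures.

d = 1/p = 1000/54.3 mas = 18.42 pc
M = m − 5 log₁₀ d + 5 = 11.99 − 5·1.2652 + 5 = 10.664
M − M_☉ = 10.664 − 4.83 = 5.834
L/L_☉ = 10^(−0.4 × 5.834) = 4.639×10^-3

M ≈ 10.66; L/L_☉ ≈ 4.6×10^-3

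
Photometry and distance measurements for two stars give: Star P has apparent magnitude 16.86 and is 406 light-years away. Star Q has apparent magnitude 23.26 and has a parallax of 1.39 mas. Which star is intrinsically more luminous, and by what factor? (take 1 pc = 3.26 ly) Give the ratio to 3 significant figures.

Star P: d = 406 ly / 3.26 = 124.5 pc
Star P: M = m − 5 log₁₀ d + 5 = 16.86 − 5·2.0953 + 5 = 11.383
Star Q: p = 1.39 mas = 1.39×10^-3″ → d = 1/p = 719.4 pc
Star Q: M = m − 5 log₁₀ d + 5 = 23.26 − 5·2.8570 + 5 = 13.975
ΔM = M_P − M_Q = 11.383 − (13.975) = -2.592; smaller M is more luminous → Star P.
L ratio = 10^(0.4 |ΔM|) = 10^1.037 = 10.88

Star P is more luminous, by a factor of 10.9.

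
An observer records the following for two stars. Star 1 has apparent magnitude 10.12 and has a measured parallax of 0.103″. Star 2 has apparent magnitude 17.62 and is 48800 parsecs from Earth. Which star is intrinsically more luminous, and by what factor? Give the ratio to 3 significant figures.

Star 1: d = 1/p = 1/0.103″ = 9.709 pc
Star 1: M = m − 5 log₁₀ d + 5 = 10.12 − 5·0.9872 + 5 = 10.184
Star 2: M = m − 5 log₁₀ d + 5 = 17.62 − 5·4.6884 + 5 = -0.822
ΔM = M_1 − M_2 = 10.184 − (-0.822) = 11.006; smaller M is more luminous → Star 2.
L ratio = 10^(0.4 |ΔM|) = 10^4.403 = 25260

Star 2 is more luminous, by a factor of 25300.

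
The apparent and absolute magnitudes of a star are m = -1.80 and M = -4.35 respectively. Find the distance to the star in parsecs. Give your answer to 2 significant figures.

d ≈ 32 pc

Distance modulus: m − M = -1.80 − (-4.35) = 2.550
m − M = 5 log₁₀ d − 5
log₁₀ d = (m − M)/5 + 1 = 1.5100
d = 10^1.5100 = 32.36 pc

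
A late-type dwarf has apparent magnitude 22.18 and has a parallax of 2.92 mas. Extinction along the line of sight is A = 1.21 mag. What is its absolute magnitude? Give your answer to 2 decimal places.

M ≈ 13.30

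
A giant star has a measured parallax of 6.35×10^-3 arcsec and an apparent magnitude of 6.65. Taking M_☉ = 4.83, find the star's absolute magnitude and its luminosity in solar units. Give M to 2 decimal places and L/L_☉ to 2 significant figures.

M ≈ 0.66; L/L_☉ ≈ 46

d = 1/p = 1/6.35×10^-3″ = 157.5 pc
M = m − 5 log₁₀ d + 5 = 6.65 − 5·2.1972 + 5 = 0.664
M − M_☉ = 0.664 − 4.83 = -4.166
L/L_☉ = 10^(−0.4 × -4.166) = 46.39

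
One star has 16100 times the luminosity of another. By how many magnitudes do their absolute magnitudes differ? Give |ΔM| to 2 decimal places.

Pogson: ΔM = −2.5 log₁₀(ratio) = −2.5 log₁₀(16100) = −2.5 × 4.2068 = -10.517

|ΔM| ≈ 10.52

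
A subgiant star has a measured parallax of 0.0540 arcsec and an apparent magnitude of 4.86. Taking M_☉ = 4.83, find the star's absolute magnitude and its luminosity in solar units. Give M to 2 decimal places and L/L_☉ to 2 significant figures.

M ≈ 3.52; L/L_☉ ≈ 3.3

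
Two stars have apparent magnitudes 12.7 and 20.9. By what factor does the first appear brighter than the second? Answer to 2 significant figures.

1900

Δm = 12.7 − (20.9) = -8.2
Flux ratio = 10^(−0.4 Δm) = 10^(−0.4 × -8.2) = 10^3.280 = 1905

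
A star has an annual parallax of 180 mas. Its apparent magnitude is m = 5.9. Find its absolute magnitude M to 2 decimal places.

M ≈ 7.18

p = 180 mas = 0.180″ → d = 1/p = 5.556 pc
5 log₁₀(d/10 pc) = 5 log₁₀(5.556) − 5 = -1.276
M = m − 5 log₁₀(d/10) = 5.9 + 1.276 = 7.176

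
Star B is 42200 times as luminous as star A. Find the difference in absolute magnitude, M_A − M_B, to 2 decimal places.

M_A − M_B ≈ 11.56

Pogson: ΔM = −2.5 log₁₀(ratio) = −2.5 log₁₀(42200) = −2.5 × 4.6253 = -11.563
Star B is brighter so has the smaller magnitude: M_A − M_B is positive.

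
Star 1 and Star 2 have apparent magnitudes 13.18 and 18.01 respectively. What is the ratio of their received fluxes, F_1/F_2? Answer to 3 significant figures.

F_1/F_2 ≈ 85.5

Δm = 13.18 − (18.01) = -4.83
Flux ratio = 10^(−0.4 Δm) = 10^(−0.4 × -4.83) = 10^1.932 = 85.51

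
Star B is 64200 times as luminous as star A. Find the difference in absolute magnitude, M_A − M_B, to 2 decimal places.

Pogson: ΔM = −2.5 log₁₀(ratio) = −2.5 log₁₀(64200) = −2.5 × 4.8075 = -12.019
Star B is brighter so has the smaller magnitude: M_A − M_B is positive.

M_A − M_B ≈ 12.02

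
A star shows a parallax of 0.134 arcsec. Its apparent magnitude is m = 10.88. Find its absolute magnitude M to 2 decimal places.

M ≈ 11.52

d = 1/p = 1/0.134″ = 7.463 pc
5 log₁₀(d/10 pc) = 5 log₁₀(7.463) − 5 = -0.636
M = m − 5 log₁₀(d/10) = 10.88 + 0.636 = 11.516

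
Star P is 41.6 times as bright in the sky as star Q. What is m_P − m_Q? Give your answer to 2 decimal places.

m_P − m_Q ≈ -4.05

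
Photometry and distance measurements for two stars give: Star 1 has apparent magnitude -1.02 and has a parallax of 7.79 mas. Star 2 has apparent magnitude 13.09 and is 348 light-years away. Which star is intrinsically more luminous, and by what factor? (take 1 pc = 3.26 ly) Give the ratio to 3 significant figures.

Star 1 is more luminous, by a factor of 637000.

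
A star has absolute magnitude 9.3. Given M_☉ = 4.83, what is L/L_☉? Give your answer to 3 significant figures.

L/L_☉ ≈ 0.0163

M − M_☉ = 9.3 − 4.83 = 4.470
L/L_☉ = 10^(−0.4 (M − M_☉)) = 10^-1.788 = 0.01629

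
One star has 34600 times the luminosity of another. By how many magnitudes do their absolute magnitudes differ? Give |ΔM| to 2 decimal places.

|ΔM| ≈ 11.35

Pogson: ΔM = −2.5 log₁₀(ratio) = −2.5 log₁₀(34600) = −2.5 × 4.5391 = -11.348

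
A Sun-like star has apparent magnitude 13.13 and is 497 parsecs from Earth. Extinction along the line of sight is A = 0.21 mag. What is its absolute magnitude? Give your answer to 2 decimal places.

M ≈ 4.44

5 log₁₀(d/10 pc) = 5 log₁₀(497.0) − 5 = 8.482
M = m − 5 log₁₀(d/10) − A = 13.13 − 8.482 − 0.21 = 4.438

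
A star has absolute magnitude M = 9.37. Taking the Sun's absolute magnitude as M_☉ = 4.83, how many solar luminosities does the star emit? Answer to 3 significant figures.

L/L_☉ ≈ 0.0153

M − M_☉ = 9.37 − 4.83 = 4.540
L/L_☉ = 10^(−0.4 (M − M_☉)) = 10^-1.816 = 0.01528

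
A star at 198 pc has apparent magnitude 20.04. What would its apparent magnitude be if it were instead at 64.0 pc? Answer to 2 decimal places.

m ≈ 17.59

Flux ∝ 1/d², so Δm = 5 log₁₀(d₂/d₁) = 5 log₁₀(64.0/198) = -2.452
m₂ = m₁ + Δm = 20.04 + (-2.452) = 17.588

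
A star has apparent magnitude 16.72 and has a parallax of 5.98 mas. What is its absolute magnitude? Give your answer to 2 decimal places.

M ≈ 10.60

p = 5.98 mas = 5.98×10^-3″ → d = 1/p = 167.2 pc
5 log₁₀(d/10 pc) = 5 log₁₀(167.2) − 5 = 6.116
M = m − 5 log₁₀(d/10) = 16.72 − 6.116 = 10.604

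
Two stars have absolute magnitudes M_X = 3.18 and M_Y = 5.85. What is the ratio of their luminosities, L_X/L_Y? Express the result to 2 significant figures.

L_X/L_Y ≈ 12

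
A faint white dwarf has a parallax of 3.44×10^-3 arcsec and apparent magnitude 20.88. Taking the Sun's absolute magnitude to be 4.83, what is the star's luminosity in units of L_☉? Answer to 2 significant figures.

L/L_☉ ≈ 3.2×10^-4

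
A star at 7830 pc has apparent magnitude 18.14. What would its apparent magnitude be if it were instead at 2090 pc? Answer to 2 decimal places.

m ≈ 15.27

Flux ∝ 1/d², so Δm = 5 log₁₀(d₂/d₁) = 5 log₁₀(2090/7830) = -2.868
m₂ = m₁ + Δm = 18.14 + (-2.868) = 15.272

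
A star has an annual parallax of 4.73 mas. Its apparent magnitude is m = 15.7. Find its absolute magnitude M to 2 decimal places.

M ≈ 9.07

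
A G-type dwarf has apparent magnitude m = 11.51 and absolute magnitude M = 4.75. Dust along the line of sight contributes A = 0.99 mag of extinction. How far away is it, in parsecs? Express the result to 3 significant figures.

d ≈ 143 pc

m − M = 5 log₁₀(d/10 pc) + A  ⇒  11.51 − (4.75) − 0.99 = 5 log₁₀(d/10)
5.770 = 5 log₁₀(d/10)
log₁₀ d = (m − M − A)/5 + 1 = 2.1540
d = 10^2.1540 = 142.6 pc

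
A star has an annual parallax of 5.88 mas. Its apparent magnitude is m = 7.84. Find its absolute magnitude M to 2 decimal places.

M ≈ 1.69

p = 5.88 mas = 5.88×10^-3″ → d = 1/p = 170.1 pc
5 log₁₀(d/10 pc) = 5 log₁₀(170.1) − 5 = 6.153
M = m − 5 log₁₀(d/10) = 7.84 − 6.153 = 1.687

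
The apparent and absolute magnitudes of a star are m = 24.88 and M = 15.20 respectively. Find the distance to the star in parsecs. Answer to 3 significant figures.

d ≈ 863 pc

Distance modulus: m − M = 24.88 − (15.20) = 9.680
m − M = 5 log₁₀ d − 5
log₁₀ d = (m − M)/5 + 1 = 2.9360
d = 10^2.9360 = 863.0 pc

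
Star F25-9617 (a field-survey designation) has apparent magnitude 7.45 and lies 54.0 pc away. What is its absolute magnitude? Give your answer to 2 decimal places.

M ≈ 3.79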